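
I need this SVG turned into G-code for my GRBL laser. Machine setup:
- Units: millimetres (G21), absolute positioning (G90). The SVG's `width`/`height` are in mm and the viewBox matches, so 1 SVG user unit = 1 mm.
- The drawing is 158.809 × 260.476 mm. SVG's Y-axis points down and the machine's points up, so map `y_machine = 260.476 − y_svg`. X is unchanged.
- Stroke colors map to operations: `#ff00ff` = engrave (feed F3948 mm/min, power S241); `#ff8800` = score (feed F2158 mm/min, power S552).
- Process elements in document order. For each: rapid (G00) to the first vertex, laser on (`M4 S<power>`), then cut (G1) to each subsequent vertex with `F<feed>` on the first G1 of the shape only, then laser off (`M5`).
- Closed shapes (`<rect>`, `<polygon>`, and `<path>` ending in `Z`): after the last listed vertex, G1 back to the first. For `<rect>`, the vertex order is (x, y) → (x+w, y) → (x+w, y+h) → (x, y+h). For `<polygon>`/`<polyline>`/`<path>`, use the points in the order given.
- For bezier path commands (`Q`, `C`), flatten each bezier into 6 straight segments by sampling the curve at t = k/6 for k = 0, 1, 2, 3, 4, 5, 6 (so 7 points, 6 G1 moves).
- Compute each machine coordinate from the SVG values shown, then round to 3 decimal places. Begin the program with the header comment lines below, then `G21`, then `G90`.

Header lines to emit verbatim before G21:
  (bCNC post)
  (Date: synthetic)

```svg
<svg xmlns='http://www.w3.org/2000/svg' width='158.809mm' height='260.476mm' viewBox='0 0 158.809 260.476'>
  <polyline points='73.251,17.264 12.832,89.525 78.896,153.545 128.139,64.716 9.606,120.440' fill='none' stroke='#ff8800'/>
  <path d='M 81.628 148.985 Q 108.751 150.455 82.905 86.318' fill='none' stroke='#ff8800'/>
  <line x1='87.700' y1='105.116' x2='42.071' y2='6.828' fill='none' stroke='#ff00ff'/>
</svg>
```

(bCNC post)
(Date: synthetic)
G21
G90
G00 X73.251 Y243.212
M4 S552
G1 X12.832 Y170.951 F2158
G1 X78.896 Y106.931
G1 X128.139 Y195.760
G1 X9.606 Y140.036
M5
G00 X81.628 Y111.491
M4 S552
G1 X89.198 Y112.823 F2158
G1 X93.825 Y117.801
G1 X95.509 Y126.423
G1 X94.250 Y138.690
G1 X90.049 Y154.601
G1 X82.905 Y174.158
M5
G00 X87.700 Y155.360
M4 S241
G1 X42.071 Y253.648 F3948
M5

viewBox `0 0 158.809 260.476` with mm width/height → 1 unit = 1 mm. Flip: y_m = 260.476 − y_svg.

**Shape 1** — `<polyline>` open polyline, stroke `#ff8800` → score (S552, F2158). Machine vertices: (73.251,243.212) → (12.832,170.951) → (78.896,106.931) → (128.139,195.760) → (9.606,140.036). Open path.

**Shape 2** — `<path>` quadratic bezier, stroke `#ff8800` → score (S552, F2158). Control points (SVG): P0=(81.628,148.985), P1=(108.751,150.455), P2=(82.905,86.318); sampled at t=k/6. Machine vertices: (81.628,111.491) → (89.198,112.823) → (93.825,117.801) → (95.509,126.423) → (94.250,138.690) → (90.049,154.601) → (82.905,174.158). Open path.

**Shape 3** — `<line>` line segment, stroke `#ff00ff` → engrave (S241, F3948). Machine vertices: (87.700,155.360) → (42.071,253.648). Open path.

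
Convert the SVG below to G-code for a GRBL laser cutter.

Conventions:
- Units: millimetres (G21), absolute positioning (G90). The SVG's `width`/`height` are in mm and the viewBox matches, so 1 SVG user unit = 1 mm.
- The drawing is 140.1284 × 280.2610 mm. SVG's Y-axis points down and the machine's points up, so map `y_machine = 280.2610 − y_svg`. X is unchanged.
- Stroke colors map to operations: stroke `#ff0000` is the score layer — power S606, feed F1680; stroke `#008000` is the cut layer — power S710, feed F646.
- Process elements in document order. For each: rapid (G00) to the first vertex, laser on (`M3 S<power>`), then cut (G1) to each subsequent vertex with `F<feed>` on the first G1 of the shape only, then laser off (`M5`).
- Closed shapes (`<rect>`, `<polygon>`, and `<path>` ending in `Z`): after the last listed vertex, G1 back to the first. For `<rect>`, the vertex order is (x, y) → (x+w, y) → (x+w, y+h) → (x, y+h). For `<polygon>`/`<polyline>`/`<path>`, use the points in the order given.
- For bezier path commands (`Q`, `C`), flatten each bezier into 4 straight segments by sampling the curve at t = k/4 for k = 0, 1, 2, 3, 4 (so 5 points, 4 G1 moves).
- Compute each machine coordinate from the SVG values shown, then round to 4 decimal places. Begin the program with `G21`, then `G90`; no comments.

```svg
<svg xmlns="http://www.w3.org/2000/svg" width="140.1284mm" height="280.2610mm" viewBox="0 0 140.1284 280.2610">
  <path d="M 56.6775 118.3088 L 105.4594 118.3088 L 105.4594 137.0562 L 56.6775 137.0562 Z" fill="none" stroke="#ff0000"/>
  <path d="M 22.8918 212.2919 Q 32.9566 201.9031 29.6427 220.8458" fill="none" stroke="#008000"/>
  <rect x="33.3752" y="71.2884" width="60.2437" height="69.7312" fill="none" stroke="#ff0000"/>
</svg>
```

viewBox `0 0 140.1284 280.2610` with mm width/height → 1 unit = 1 mm. Flip: y_m = 280.2610 − y_svg.

**Shape 1** — `<path>` rectangle, stroke `#ff0000` → score (S606, F1680). Machine vertices: (56.6775,161.9522) → (105.4594,161.9522) → (105.4594,143.2048) → (56.6775,143.2048) → (56.6775,161.9522). Closed: final G1 returns to the first vertex.

**Shape 2** — `<path>` quadratic bezier, stroke `#008000` → cut (S710, F646). Control points (SVG): P0=(22.8918,212.2919), P1=(32.9566,201.9031), P2=(29.6427,220.8458); sampled at t=k/4. Machine vertices: (22.8918,67.9691) → (27.0880,71.3303) → (29.6119,71.0250) → (30.4635,67.0533) → (29.6427,59.4152). Open path.

**Shape 3** — `<rect>` rectangle, stroke `#ff0000` → score (S606, F1680). Machine vertices: (33.3752,208.9726) → (93.6189,208.9726) → (93.6189,139.2414) → (33.3752,139.2414) → (33.3752,208.9726). Closed: final G1 returns to the first vertex.

G21
G90
G00 X56.6775 Y161.9522
M3 S606
G1 X105.4594 Y161.9522 F1680
G1 X105.4594 Y143.2048
G1 X56.6775 Y143.2048
G1 X56.6775 Y161.9522
M5
G00 X22.8918 Y67.9691
M3 S710
G1 X27.0880 Y71.3303 F646
G1 X29.6119 Y71.0250
G1 X30.4635 Y67.0533
G1 X29.6427 Y59.4152
M5
G00 X33.3752 Y208.9726
M3 S606
G1 X93.6189 Y208.9726 F1680
G1 X93.6189 Y139.2414
G1 X33.3752 Y139.2414
G1 X33.3752 Y208.9726
M5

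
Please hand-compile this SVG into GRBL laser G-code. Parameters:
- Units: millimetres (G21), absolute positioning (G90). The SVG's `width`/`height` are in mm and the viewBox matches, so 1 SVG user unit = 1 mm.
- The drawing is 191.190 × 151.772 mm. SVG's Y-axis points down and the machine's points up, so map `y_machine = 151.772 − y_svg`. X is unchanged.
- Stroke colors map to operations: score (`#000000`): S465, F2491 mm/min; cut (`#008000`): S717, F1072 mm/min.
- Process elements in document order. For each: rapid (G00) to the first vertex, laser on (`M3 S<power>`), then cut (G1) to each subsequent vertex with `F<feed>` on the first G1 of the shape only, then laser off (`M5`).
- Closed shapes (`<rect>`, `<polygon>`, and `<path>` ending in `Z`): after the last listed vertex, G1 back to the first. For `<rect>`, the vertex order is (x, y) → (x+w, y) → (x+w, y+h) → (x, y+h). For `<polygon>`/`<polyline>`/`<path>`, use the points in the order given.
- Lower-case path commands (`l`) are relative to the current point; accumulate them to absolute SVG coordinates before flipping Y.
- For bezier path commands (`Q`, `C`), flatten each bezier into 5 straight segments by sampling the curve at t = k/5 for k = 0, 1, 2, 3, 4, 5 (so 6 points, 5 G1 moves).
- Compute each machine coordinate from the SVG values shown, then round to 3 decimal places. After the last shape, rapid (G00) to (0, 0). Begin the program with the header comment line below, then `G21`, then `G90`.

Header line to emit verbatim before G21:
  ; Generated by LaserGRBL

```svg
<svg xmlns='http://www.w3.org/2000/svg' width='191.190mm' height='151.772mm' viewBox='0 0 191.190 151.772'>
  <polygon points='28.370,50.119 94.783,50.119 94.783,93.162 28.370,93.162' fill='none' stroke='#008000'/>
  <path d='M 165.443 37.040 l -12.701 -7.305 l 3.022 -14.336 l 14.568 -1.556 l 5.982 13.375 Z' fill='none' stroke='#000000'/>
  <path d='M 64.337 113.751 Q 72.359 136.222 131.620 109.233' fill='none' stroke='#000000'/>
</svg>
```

viewBox `0 0 191.190 151.772` with mm width/height → 1 unit = 1 mm. Flip: y_m = 151.772 − y_svg.

**Shape 1** — `<polygon>` rectangle, stroke `#008000` → cut (S717, F1072). Machine vertices: (28.370,101.653) → (94.783,101.653) → (94.783,58.610) → (28.370,58.610) → (28.370,101.653). Closed: final G1 returns to the first vertex.

**Shape 2** — `<path>` regular polygon, stroke `#000000` → score (S465, F2491). Machine vertices: (165.443,114.732) → (152.742,122.037) → (155.764,136.373) → (170.332,137.929) → (176.314,124.554) → (165.443,114.732). Closed: final G1 returns to the first vertex.

**Shape 3** — `<path>` quadratic bezier, stroke `#000000` → score (S465, F2491). Control points (SVG): P0=(64.337,113.751), P1=(72.359,136.222), P2=(131.620,109.233); sampled at t=k/5. Machine vertices: (64.337,38.021) → (69.595,31.011) → (78.953,27.958) → (92.409,28.861) → (109.965,33.722) → (131.620,42.539). Open path.

; Generated by LaserGRBL
G21
G90
G00 X28.370 Y101.653
M3 S717
G1 X94.783 Y101.653 F1072
G1 X94.783 Y58.610
G1 X28.370 Y58.610
G1 X28.370 Y101.653
M5
G00 X165.443 Y114.732
M3 S465
G1 X152.742 Y122.037 F2491
G1 X155.764 Y136.373
G1 X170.332 Y137.929
G1 X176.314 Y124.554
G1 X165.443 Y114.732
M5
G00 X64.337 Y38.021
M3 S465
G1 X69.595 Y31.011 F2491
G1 X78.953 Y27.958
G1 X92.409 Y28.861
G1 X109.965 Y33.722
G1 X131.620 Y42.539
M5
G00 X0.000 Y0.000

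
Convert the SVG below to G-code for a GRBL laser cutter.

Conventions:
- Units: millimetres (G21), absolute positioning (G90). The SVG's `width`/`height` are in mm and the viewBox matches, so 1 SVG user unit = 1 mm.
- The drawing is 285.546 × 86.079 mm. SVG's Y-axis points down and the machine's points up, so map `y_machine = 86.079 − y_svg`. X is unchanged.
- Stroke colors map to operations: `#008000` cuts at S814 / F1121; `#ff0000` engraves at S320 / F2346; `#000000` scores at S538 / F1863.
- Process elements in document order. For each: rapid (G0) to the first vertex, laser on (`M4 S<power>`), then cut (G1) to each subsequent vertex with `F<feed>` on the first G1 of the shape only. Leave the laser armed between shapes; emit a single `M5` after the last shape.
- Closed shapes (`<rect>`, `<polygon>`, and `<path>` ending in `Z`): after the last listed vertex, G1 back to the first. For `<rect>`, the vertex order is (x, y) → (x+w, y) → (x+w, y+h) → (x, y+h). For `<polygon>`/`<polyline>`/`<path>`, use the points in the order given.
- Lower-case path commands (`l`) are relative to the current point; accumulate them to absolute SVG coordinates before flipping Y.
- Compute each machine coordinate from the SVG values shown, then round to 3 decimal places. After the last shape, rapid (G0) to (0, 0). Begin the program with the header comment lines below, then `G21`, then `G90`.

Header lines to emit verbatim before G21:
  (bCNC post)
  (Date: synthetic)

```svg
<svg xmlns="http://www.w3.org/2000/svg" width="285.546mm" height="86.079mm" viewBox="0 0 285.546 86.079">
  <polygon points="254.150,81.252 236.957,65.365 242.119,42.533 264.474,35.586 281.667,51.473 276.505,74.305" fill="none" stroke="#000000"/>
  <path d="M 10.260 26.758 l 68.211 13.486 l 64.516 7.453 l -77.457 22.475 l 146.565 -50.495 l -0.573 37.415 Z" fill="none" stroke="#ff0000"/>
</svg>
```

(bCNC post)
(Date: synthetic)
G21
G90
G0 X254.150 Y4.827
M4 S538
G1 X236.957 Y20.714 F1863
G1 X242.119 Y43.546
G1 X264.474 Y50.493
G1 X281.667 Y34.606
G1 X276.505 Y11.774
G1 X254.150 Y4.827
G0 X10.260 Y59.321
M4 S320
G1 X78.471 Y45.835 F2346
G1 X142.987 Y38.382
G1 X65.530 Y15.907
G1 X212.095 Y66.402
G1 X211.522 Y28.987
G1 X10.260 Y59.321
M5
G0 X0.000 Y0.000

viewBox `0 0 285.546 86.079` with mm width/height → 1 unit = 1 mm. Flip: y_m = 86.079 − y_svg.

**Shape 1** — `<polygon>` regular polygon, stroke `#000000` → score (S538, F1863). Machine vertices: (254.150,4.827) → (236.957,20.714) → (242.119,43.546) → (264.474,50.493) → (281.667,34.606) → (276.505,11.774) → (254.150,4.827). Closed: final G1 returns to the first vertex.

**Shape 2** — `<path>` closed polygon, stroke `#ff0000` → engrave (S320, F2346). Machine vertices: (10.260,59.321) → (78.471,45.835) → (142.987,38.382) → (65.530,15.907) → (212.095,66.402) → (211.522,28.987) → (10.260,59.321). Closed: final G1 returns to the first vertex.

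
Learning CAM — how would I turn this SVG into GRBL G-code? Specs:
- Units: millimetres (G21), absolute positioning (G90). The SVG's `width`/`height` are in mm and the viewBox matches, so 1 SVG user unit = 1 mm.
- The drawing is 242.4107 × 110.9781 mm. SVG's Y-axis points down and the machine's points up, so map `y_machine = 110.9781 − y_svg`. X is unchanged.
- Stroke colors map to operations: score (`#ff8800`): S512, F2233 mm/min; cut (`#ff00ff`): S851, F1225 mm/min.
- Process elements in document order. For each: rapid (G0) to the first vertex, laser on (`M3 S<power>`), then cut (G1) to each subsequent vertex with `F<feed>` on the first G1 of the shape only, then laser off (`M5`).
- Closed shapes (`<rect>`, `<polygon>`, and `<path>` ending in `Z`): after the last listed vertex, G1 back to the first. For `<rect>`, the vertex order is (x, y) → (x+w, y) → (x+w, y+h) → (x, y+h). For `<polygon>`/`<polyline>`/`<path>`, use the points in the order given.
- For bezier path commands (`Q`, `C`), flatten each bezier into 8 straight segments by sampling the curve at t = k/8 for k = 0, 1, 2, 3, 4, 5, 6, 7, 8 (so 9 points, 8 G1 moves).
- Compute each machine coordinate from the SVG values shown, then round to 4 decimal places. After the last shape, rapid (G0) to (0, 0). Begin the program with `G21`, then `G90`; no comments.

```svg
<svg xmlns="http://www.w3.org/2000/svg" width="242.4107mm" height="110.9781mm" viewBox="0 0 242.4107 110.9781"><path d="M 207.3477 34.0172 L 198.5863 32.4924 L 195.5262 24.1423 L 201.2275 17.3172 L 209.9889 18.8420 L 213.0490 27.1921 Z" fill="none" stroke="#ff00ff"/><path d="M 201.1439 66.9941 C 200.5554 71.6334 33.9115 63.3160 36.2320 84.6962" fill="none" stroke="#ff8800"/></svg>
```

viewBox `0 0 242.4107 110.9781` with mm width/height → 1 unit = 1 mm. Flip: y_m = 110.9781 − y_svg.

**Shape 1** — `<path>` regular polygon, stroke `#ff00ff` → cut (S851, F1225). Machine vertices: (207.3477,76.9609) → (198.5863,78.4857) → (195.5262,86.8358) → (201.2275,93.6609) → (209.9889,92.1361) → (213.0490,83.7860) → (207.3477,76.9609). Closed: final G1 returns to the first vertex.

**Shape 2** — `<path>` cubic bezier, stroke `#ff8800` → score (S512, F2233). Control points (SVG): P0=(201.1439,66.9941), P1=(200.5554,71.6334), P2=(33.9115,63.3160), P3=(36.2320,84.6962); sampled at t=k/8. Machine vertices: (201.1439,43.9840) → (193.7937,42.7683) → (174.8018,42.2674) → (148.0943,41.9815) → (117.5971,41.4108) → (87.2362,40.0553) → (60.9378,37.4152) → (42.6277,32.9907) → (36.2320,26.2819). Open path.

G21
G90
G0 X207.3477 Y76.9609
M3 S851
G1 X198.5863 Y78.4857 F1225
G1 X195.5262 Y86.8358
G1 X201.2275 Y93.6609
G1 X209.9889 Y92.1361
G1 X213.0490 Y83.7860
G1 X207.3477 Y76.9609
M5
G0 X201.1439 Y43.9840
M3 S512
G1 X193.7937 Y42.7683 F2233
G1 X174.8018 Y42.2674
G1 X148.0943 Y41.9815
G1 X117.5971 Y41.4108
G1 X87.2362 Y40.0553
G1 X60.9378 Y37.4152
G1 X42.6277 Y32.9907
G1 X36.2320 Y26.2819
M5
G0 X0.0000 Y0.0000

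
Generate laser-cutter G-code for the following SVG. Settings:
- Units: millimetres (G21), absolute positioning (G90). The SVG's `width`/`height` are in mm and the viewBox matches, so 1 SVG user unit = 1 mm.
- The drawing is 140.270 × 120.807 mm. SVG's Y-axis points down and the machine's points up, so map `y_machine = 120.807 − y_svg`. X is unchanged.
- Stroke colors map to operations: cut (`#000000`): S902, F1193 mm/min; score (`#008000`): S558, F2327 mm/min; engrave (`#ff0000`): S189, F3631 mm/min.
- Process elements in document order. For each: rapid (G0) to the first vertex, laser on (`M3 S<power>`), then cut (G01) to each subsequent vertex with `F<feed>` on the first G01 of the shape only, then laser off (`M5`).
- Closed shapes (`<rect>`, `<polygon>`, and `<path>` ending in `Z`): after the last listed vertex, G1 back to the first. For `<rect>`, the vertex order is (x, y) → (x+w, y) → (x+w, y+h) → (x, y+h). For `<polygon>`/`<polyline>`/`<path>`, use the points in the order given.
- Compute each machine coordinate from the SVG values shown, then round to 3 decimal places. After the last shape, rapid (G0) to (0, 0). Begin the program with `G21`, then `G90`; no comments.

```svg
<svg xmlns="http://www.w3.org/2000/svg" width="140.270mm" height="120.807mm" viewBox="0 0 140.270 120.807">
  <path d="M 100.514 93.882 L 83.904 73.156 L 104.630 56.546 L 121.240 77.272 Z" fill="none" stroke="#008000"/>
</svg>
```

G21
G90
G0 X100.514 Y26.925
M3 S558
G01 X83.904 Y47.651 F2327
G01 X104.630 Y64.261
G01 X121.240 Y43.535
G01 X100.514 Y26.925
M5
G0 X0.000 Y0.000

Since the viewBox matches the mm dimensions, user units are millimetres directly. The only transform is the Y-flip y_m = 120.807 − y_svg.

Shape 1 is a regular polygon drawn with `<path>`. Its stroke #008000 means score at S558, F2327. After flipping Y the toolpath is (100.514,26.925) → (83.904,47.651) → (104.630,64.261) → (121.240,43.535) → (100.514,26.925), returning to the start.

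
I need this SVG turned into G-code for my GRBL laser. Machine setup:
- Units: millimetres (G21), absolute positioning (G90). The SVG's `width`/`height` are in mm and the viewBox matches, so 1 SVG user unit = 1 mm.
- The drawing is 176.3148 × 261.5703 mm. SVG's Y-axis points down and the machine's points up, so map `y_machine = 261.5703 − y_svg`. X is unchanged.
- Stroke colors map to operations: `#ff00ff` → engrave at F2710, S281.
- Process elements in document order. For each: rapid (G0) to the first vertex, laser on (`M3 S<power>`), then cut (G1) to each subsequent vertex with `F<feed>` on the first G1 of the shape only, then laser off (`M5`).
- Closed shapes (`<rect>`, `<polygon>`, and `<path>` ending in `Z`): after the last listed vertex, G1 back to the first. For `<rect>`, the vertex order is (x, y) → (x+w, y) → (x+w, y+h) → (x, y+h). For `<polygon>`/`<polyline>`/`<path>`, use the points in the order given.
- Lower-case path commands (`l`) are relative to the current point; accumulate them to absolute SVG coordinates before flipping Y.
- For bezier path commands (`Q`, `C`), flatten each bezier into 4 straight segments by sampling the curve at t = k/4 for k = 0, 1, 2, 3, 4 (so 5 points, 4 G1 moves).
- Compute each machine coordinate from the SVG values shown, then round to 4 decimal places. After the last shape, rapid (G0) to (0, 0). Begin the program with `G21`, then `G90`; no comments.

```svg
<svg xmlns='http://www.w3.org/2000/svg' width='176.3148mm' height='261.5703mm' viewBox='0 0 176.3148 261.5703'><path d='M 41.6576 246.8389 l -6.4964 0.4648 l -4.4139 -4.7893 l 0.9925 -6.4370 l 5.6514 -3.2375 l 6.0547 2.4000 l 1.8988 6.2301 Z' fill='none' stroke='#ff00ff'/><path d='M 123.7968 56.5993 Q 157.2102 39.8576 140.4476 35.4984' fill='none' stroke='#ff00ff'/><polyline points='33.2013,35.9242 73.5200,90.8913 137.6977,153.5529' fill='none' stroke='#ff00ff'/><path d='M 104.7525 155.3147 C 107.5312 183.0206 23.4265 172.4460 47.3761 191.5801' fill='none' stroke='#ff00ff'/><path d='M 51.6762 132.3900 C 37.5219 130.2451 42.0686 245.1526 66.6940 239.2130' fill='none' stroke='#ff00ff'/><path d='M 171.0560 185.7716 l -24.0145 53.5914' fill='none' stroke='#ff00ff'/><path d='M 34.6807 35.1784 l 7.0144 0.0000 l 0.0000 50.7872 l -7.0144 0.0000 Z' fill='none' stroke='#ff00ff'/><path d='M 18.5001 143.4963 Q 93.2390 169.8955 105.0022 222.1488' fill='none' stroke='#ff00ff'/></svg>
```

G21
G90
G0 X41.6576 Y14.7314
M3 S281
G1 X35.1612 Y14.2666 F2710
G1 X30.7473 Y19.0559
G1 X31.7398 Y25.4929
G1 X37.3912 Y28.7304
G1 X43.4459 Y26.3304
G1 X45.3447 Y20.1003
G1 X41.6576 Y14.7314
M5
G0 X123.7968 Y204.9710
M3 S281
G1 X137.3675 Y212.5679 F2710
G1 X144.6662 Y218.6171
G1 X145.6929 Y223.1184
G1 X140.4476 Y226.0719
M5
G0 X33.2013 Y225.6461
M3 S281
G1 X73.5200 Y170.6790 F2710
G1 X137.6977 Y108.0174
M5
G0 X104.7525 Y106.2556
M3 S281
G1 X93.5918 Y91.5914 F2710
G1 X68.1252 Y84.9085
G1 X46.6282 Y79.8327
G1 X47.3761 Y69.9902
M5
G0 X51.6762 Y129.1803
M3 S281
G1 X44.5884 Y112.5588 F2710
G1 X44.6427 Y74.3458
G1 X51.9682 Y36.8443
G1 X66.6940 Y22.3573
M5
G0 X171.0560 Y75.7987
M3 S281
G1 X147.0415 Y22.2073 F2710
M5
G0 X34.6807 Y226.3919
M3 S281
G1 X41.6951 Y226.3919 F2710
G1 X41.6951 Y175.6047
G1 X34.6807 Y175.6047
G1 X34.6807 Y226.3919
M5
G0 X18.5001 Y118.0740
M3 S281
G1 X51.9336 Y103.2585 F2710
G1 X77.4951 Y85.2113
G1 X95.1846 Y63.9323
G1 X105.0022 Y39.4215
M5
G0 X0.0000 Y0.0000

1 u = 1 mm; y_m = 261.5703 − y.

[1] `<path>` regular polygon, #ff00ff→engrave S281 F2710: (41.6576,14.7314) → (35.1612,14.2666) → (30.7473,19.0559) → (31.7398,25.4929) → (37.3912,28.7304) → (43.4459,26.3304) → (45.3447,20.1003) → (41.6576,14.7314) (closed)

[2] `<path>` quadratic bezier, #ff00ff→engrave S281 F2710: (123.7968,204.9710) → (137.3675,212.5679) → (144.6662,218.6171) → (145.6929,223.1184) → (140.4476,226.0719)

[3] `<polyline>` open polyline, #ff00ff→engrave S281 F2710: (33.2013,225.6461) → (73.5200,170.6790) → (137.6977,108.0174)

[4] `<path>` cubic bezier, #ff00ff→engrave S281 F2710: (104.7525,106.2556) → (93.5918,91.5914) → (68.1252,84.9085) → (46.6282,79.8327) → (47.3761,69.9902)

[5] `<path>` cubic bezier, #ff00ff→engrave S281 F2710: (51.6762,129.1803) → (44.5884,112.5588) → (44.6427,74.3458) → (51.9682,36.8443) → (66.6940,22.3573)

[6] `<path>` line segment, #ff00ff→engrave S281 F2710: (171.0560,75.7987) → (147.0415,22.2073)

[7] `<path>` rectangle, #ff00ff→engrave S281 F2710: (34.6807,226.3919) → (41.6951,226.3919) → (41.6951,175.6047) → (34.6807,175.6047) → (34.6807,226.3919) (closed)

[8] `<path>` quadratic bezier, #ff00ff→engrave S281 F2710: (18.5001,118.0740) → (51.9336,103.2585) → (77.4951,85.2113) → (95.1846,63.9323) → (105.0022,39.4215)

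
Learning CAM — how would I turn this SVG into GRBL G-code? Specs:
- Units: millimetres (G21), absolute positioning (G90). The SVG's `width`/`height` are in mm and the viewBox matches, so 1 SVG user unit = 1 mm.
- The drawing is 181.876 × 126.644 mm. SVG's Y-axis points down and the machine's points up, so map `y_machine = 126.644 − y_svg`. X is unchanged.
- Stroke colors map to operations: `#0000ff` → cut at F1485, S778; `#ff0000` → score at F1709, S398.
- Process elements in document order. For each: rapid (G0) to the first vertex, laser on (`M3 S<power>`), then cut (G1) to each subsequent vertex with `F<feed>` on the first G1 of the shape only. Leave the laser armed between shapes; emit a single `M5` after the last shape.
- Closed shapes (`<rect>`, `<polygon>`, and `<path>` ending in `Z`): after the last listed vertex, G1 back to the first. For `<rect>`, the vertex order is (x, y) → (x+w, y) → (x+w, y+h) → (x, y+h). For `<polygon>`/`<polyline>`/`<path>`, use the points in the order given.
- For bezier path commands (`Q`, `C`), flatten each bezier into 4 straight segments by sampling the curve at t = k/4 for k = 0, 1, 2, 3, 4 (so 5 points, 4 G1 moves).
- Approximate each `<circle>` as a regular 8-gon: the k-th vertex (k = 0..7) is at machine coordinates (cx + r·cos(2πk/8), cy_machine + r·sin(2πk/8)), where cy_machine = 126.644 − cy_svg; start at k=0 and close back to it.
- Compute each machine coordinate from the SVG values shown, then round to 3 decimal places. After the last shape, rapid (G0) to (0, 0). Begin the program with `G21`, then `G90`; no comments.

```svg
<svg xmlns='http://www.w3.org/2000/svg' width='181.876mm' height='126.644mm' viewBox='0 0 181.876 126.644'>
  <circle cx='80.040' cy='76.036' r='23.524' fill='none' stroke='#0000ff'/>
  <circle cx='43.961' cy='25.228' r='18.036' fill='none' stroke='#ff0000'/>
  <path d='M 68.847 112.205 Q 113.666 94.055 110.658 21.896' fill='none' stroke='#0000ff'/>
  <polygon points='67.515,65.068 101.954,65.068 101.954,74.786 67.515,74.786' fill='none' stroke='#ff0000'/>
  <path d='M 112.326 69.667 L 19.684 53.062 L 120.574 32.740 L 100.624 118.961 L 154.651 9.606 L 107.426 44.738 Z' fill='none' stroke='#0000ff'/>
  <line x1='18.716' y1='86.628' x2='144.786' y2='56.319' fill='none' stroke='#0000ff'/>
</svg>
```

Since the viewBox matches the mm dimensions, user units are millimetres directly. The only transform is the Y-flip y_m = 126.644 − y_svg.

Shape 1 is a circle drawn with `<circle>`. Its stroke #0000ff means cut at S778, F1485. After flipping Y the toolpath is (103.564,50.608) → (96.674,67.242) → (80.040,74.132) → (63.406,67.242) → (56.516,50.608) → (63.406,33.974) → (80.040,27.084) → (96.674,33.974) → (103.564,50.608), returning to the start.

Shape 2 is a circle drawn with `<circle>`. Its stroke #ff0000 means score at S398, F1709. After flipping Y the toolpath is (61.997,101.416) → (56.714,114.169) → (43.961,119.452) → (31.208,114.169) → (25.925,101.416) → (31.208,88.663) → (43.961,83.380) → (56.714,88.663) → (61.997,101.416), returning to the start.

Shape 3 is a quadratic bezier drawn with `<path>`. Its stroke #0000ff means cut at S778, F1485. After flipping Y the toolpath is (68.847,14.439) → (88.267,26.890) → (101.709,46.091) → (109.173,72.044) → (110.658,104.748).

Shape 4 is a rectangle drawn with `<polygon>`. Its stroke #ff0000 means score at S398, F1709. After flipping Y the toolpath is (67.515,61.576) → (101.954,61.576) → (101.954,51.858) → (67.515,51.858) → (67.515,61.576), returning to the start.

Shape 5 is a closed polygon drawn with `<path>`. Its stroke #0000ff means cut at S778, F1485. After flipping Y the toolpath is (112.326,56.977) → (19.684,73.582) → (120.574,93.904) → (100.624,7.683) → (154.651,117.038) → (107.426,81.906) → (112.326,56.977), returning to the start.

Shape 6 is a line segment drawn with `<line>`. Its stroke #0000ff means cut at S778, F1485. After flipping Y the toolpath is (18.716,40.016) → (144.786,70.325).

G21
G90
G0 X103.564 Y50.608
M3 S778
G1 X96.674 Y67.242 F1485
G1 X80.040 Y74.132
G1 X63.406 Y67.242
G1 X56.516 Y50.608
G1 X63.406 Y33.974
G1 X80.040 Y27.084
G1 X96.674 Y33.974
G1 X103.564 Y50.608
G0 X61.997 Y101.416
M3 S398
G1 X56.714 Y114.169 F1709
G1 X43.961 Y119.452
G1 X31.208 Y114.169
G1 X25.925 Y101.416
G1 X31.208 Y88.663
G1 X43.961 Y83.380
G1 X56.714 Y88.663
G1 X61.997 Y101.416
G0 X68.847 Y14.439
M3 S778
G1 X88.267 Y26.890 F1485
G1 X101.709 Y46.091
G1 X109.173 Y72.044
G1 X110.658 Y104.748
G0 X67.515 Y61.576
M3 S398
G1 X101.954 Y61.576 F1709
G1 X101.954 Y51.858
G1 X67.515 Y51.858
G1 X67.515 Y61.576
G0 X112.326 Y56.977
M3 S778
G1 X19.684 Y73.582 F1485
G1 X120.574 Y93.904
G1 X100.624 Y7.683
G1 X154.651 Y117.038
G1 X107.426 Y81.906
G1 X112.326 Y56.977
G0 X18.716 Y40.016
M3 S778
G1 X144.786 Y70.325 F1485
M5
G0 X0.000 Y0.000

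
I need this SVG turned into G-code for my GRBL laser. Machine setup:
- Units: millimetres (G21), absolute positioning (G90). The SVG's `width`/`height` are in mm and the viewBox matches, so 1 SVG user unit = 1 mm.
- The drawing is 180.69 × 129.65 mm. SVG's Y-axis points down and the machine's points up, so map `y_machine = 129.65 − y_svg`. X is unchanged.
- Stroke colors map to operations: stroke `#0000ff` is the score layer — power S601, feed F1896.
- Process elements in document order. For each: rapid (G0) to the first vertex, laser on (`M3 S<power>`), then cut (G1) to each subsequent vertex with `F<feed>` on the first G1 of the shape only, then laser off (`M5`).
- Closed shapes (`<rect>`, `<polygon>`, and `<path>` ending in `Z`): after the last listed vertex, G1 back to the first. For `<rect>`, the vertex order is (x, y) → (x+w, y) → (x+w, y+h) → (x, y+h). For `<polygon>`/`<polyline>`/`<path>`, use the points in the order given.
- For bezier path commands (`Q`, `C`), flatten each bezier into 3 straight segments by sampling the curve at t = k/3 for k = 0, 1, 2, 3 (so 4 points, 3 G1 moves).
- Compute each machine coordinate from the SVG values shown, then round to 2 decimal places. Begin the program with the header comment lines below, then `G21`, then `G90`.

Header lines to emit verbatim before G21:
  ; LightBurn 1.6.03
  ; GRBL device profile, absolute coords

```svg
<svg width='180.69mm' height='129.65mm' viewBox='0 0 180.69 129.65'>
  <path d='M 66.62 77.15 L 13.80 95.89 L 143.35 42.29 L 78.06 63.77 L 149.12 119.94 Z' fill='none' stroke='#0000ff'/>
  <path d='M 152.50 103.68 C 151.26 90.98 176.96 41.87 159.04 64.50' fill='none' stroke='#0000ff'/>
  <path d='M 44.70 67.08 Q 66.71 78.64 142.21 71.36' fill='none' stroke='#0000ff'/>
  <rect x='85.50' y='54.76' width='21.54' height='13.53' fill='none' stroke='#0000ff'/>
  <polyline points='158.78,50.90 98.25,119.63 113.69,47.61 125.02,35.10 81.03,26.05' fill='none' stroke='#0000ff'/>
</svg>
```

Since the viewBox matches the mm dimensions, user units are millimetres directly. The only transform is the Y-flip y_m = 129.65 − y_svg.

Shape 1 is a closed polygon drawn with `<path>`. Its stroke #0000ff means score at S601, F1896. After flipping Y the toolpath is (66.62,52.50) → (13.80,33.76) → (143.35,87.36) → (78.06,65.88) → (149.12,9.71) → (66.62,52.50), returning to the start.

Shape 2 is a cubic bezier drawn with `<path>`. Its stroke #0000ff means score at S601, F1896. After flipping Y the toolpath is (152.50,25.97) → (157.63,46.80) → (165.03,67.87) → (159.04,65.15).

Shape 3 is a quadratic bezier drawn with `<path>`. Its stroke #0000ff means score at S601, F1896. After flipping Y the toolpath is (44.70,62.57) → (65.32,56.96) → (97.82,55.53) → (142.21,58.29).

Shape 4 is a rectangle drawn with `<rect>`. Its stroke #0000ff means score at S601, F1896. After flipping Y the toolpath is (85.50,74.89) → (107.04,74.89) → (107.04,61.36) → (85.50,61.36) → (85.50,74.89), returning to the start.

Shape 5 is a open polyline drawn with `<polyline>`. Its stroke #0000ff means score at S601, F1896. After flipping Y the toolpath is (158.78,78.75) → (98.25,10.02) → (113.69,82.04) → (125.02,94.55) → (81.03,103.60).

; LightBurn 1.6.03
; GRBL device profile, absolute coords
G21
G90
G0 X66.62 Y52.50
M3 S601
G1 X13.80 Y33.76 F1896
G1 X143.35 Y87.36
G1 X78.06 Y65.88
G1 X149.12 Y9.71
G1 X66.62 Y52.50
M5
G0 X152.50 Y25.97
M3 S601
G1 X157.63 Y46.80 F1896
G1 X165.03 Y67.87
G1 X159.04 Y65.15
M5
G0 X44.70 Y62.57
M3 S601
G1 X65.32 Y56.96 F1896
G1 X97.82 Y55.53
G1 X142.21 Y58.29
M5
G0 X85.50 Y74.89
M3 S601
G1 X107.04 Y74.89 F1896
G1 X107.04 Y61.36
G1 X85.50 Y61.36
G1 X85.50 Y74.89
M5
G0 X158.78 Y78.75
M3 S601
G1 X98.25 Y10.02 F1896
G1 X113.69 Y82.04
G1 X125.02 Y94.55
G1 X81.03 Y103.60
M5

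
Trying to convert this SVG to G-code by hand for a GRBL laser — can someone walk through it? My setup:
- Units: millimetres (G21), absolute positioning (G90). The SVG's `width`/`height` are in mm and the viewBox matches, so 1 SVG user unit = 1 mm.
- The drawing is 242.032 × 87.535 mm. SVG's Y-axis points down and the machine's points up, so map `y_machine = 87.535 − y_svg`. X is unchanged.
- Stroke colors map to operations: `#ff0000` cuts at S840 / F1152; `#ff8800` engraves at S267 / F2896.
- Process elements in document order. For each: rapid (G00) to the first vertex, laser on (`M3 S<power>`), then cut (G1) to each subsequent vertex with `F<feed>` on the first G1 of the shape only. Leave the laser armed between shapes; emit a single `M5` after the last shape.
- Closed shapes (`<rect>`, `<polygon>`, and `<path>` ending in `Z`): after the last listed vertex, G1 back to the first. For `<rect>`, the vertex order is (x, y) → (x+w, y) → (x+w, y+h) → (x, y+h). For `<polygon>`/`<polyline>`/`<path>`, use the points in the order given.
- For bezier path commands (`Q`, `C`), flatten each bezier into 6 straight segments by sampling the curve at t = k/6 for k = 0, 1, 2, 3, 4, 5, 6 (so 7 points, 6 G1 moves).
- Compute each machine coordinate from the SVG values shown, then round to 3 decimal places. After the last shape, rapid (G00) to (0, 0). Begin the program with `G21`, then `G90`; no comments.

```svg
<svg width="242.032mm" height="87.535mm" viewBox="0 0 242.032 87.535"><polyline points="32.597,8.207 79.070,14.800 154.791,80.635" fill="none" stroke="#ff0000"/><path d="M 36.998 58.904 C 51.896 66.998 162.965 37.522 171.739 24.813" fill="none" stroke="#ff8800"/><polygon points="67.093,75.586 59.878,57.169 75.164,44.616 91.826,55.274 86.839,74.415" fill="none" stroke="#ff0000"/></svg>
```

viewBox `0 0 242.032 87.535` with mm width/height → 1 unit = 1 mm. Flip: y_m = 87.535 − y_svg.

**Shape 1** — `<polyline>` open polyline, stroke `#ff0000` → cut (S840, F1152). Machine vertices: (32.597,79.328) → (79.070,72.735) → (154.791,6.900). Open path.

**Shape 2** — `<path>` cubic bezier, stroke `#ff8800` → engrave (S267, F2896). Control points (SVG): P0=(36.998,58.904), P1=(51.896,66.998), P2=(162.965,37.522), P3=(171.739,24.813); sampled at t=k/6. Machine vertices: (36.998,28.631) → (51.542,27.463) → (76.602,31.048) → (106.665,37.875) → (136.217,46.436) → (159.746,55.222) → (171.739,62.722). Open path.

**Shape 3** — `<polygon>` regular polygon, stroke `#ff0000` → cut (S840, F1152). Machine vertices: (67.093,11.949) → (59.878,30.366) → (75.164,42.919) → (91.826,32.261) → (86.839,13.120) → (67.093,11.949). Closed: final G1 returns to the first vertex.

G21
G90
G00 X32.597 Y79.328
M3 S840
G1 X79.070 Y72.735 F1152
G1 X154.791 Y6.900
G00 X36.998 Y28.631
M3 S267
G1 X51.542 Y27.463 F2896
G1 X76.602 Y31.048
G1 X106.665 Y37.875
G1 X136.217 Y46.436
G1 X159.746 Y55.222
G1 X171.739 Y62.722
G00 X67.093 Y11.949
M3 S840
G1 X59.878 Y30.366 F1152
G1 X75.164 Y42.919
G1 X91.826 Y32.261
G1 X86.839 Y13.120
G1 X67.093 Y11.949
M5
G00 X0.000 Y0.000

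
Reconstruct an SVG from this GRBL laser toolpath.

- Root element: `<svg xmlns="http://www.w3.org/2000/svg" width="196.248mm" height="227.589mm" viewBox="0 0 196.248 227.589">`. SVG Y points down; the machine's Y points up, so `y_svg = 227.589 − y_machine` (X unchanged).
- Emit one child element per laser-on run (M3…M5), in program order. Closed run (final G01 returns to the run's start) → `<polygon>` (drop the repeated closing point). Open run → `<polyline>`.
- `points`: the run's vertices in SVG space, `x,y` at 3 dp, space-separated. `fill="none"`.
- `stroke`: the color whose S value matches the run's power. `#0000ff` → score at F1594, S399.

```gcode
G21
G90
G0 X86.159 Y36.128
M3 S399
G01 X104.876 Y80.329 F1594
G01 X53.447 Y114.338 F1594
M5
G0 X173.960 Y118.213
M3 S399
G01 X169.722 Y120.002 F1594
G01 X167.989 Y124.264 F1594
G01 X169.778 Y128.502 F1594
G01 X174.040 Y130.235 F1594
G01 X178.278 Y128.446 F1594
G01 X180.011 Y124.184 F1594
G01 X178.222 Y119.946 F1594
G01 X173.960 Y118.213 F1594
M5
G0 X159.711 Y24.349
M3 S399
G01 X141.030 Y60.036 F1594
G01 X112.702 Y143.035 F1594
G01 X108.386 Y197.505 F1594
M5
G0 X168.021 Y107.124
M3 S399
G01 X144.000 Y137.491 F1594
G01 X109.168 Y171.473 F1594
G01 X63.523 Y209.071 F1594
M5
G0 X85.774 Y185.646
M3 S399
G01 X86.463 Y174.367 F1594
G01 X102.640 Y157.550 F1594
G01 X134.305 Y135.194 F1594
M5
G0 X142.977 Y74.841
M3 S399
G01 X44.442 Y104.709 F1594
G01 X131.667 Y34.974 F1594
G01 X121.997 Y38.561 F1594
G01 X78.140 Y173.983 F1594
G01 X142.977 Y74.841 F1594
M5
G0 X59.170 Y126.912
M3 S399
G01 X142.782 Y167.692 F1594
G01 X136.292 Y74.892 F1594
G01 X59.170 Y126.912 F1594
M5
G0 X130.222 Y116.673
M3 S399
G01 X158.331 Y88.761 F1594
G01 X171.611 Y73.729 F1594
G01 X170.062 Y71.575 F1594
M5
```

Each laser-on run becomes one SVG element. Flip Y back into SVG space with y_svg = 227.589 − y_machine. Every run uses S399, so all elements get stroke `#0000ff` (score).

Run 1: The run is open, so emit a `<polyline>` with points (Y-flipped): 86.159,191.461 104.876,147.260 53.447,113.251.

Run 2: The run returns to its start, so emit a `<polygon>` with points (Y-flipped): 173.960,109.376 169.722,107.587 167.989,103.325 169.778,99.087 174.040,97.354 178.278,99.143 180.011,103.405 178.222,107.643.

Run 3: The run is open, so emit a `<polyline>` with points (Y-flipped): 159.711,203.240 141.030,167.553 112.702,84.554 108.386,30.084.

Run 4: The run is open, so emit a `<polyline>` with points (Y-flipped): 168.021,120.465 144.000,90.098 109.168,56.116 63.523,18.518.

Run 5: The run is open, so emit a `<polyline>` with points (Y-flipped): 85.774,41.943 86.463,53.222 102.640,70.039 134.305,92.395.

Run 6: The run returns to its start, so emit a `<polygon>` with points (Y-flipped): 142.977,152.748 44.442,122.880 131.667,192.615 121.997,189.028 78.140,53.606.

Run 7: The run returns to its start, so emit a `<polygon>` with points (Y-flipped): 59.170,100.677 142.782,59.897 136.292,152.697.

Run 8: The run is open, so emit a `<polyline>` with points (Y-flipped): 130.222,110.916 158.331,138.828 171.611,153.860 170.062,156.014.

<svg xmlns="http://www.w3.org/2000/svg" width="196.248mm" height="227.589mm" viewBox="0 0 196.248 227.589">
  <polyline points="86.159,191.461 104.876,147.260 53.447,113.251" fill="none" stroke="#0000ff"/>
  <polygon points="173.960,109.376 169.722,107.587 167.989,103.325 169.778,99.087 174.040,97.354 178.278,99.143 180.011,103.405 178.222,107.643" fill="none" stroke="#0000ff"/>
  <polyline points="159.711,203.240 141.030,167.553 112.702,84.554 108.386,30.084" fill="none" stroke="#0000ff"/>
  <polyline points="168.021,120.465 144.000,90.098 109.168,56.116 63.523,18.518" fill="none" stroke="#0000ff"/>
  <polyline points="85.774,41.943 86.463,53.222 102.640,70.039 134.305,92.395" fill="none" stroke="#0000ff"/>
  <polygon points="142.977,152.748 44.442,122.880 131.667,192.615 121.997,189.028 78.140,53.606" fill="none" stroke="#0000ff"/>
  <polygon points="59.170,100.677 142.782,59.897 136.292,152.697" fill="none" stroke="#0000ff"/>
  <polyline points="130.222,110.916 158.331,138.828 171.611,153.860 170.062,156.014" fill="none" stroke="#0000ff"/>
</svg>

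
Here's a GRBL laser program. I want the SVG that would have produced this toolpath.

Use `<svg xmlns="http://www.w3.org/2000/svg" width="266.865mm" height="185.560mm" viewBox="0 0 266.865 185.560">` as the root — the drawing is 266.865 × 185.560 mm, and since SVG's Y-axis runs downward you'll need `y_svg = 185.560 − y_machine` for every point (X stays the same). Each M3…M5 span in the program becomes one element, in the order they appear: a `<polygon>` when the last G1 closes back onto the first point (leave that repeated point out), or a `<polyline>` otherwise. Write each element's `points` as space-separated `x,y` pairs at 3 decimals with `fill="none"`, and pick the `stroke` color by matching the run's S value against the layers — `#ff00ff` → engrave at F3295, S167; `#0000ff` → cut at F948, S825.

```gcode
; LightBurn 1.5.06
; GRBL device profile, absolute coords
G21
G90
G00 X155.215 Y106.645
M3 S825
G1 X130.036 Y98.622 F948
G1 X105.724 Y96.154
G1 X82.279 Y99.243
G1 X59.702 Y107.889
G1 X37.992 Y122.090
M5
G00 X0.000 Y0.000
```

Machine Y-up, SVG Y-down with viewBox height 185.560, so y_svg = 185.560 − y_machine; X carries over. Every run uses S825, so all elements get stroke `#0000ff` (cut).

Run 1: The run is open, so emit a `<polyline>` with points (Y-flipped): 155.215,78.915 130.036,86.938 105.724,89.406 82.279,86.317 59.702,77.671 37.992,63.470.

<svg xmlns="http://www.w3.org/2000/svg" width="266.865mm" height="185.560mm" viewBox="0 0 266.865 185.560">
  <polyline points="155.215,78.915 130.036,86.938 105.724,89.406 82.279,86.317 59.702,77.671 37.992,63.470" fill="none" stroke="#0000ff"/>
</svg>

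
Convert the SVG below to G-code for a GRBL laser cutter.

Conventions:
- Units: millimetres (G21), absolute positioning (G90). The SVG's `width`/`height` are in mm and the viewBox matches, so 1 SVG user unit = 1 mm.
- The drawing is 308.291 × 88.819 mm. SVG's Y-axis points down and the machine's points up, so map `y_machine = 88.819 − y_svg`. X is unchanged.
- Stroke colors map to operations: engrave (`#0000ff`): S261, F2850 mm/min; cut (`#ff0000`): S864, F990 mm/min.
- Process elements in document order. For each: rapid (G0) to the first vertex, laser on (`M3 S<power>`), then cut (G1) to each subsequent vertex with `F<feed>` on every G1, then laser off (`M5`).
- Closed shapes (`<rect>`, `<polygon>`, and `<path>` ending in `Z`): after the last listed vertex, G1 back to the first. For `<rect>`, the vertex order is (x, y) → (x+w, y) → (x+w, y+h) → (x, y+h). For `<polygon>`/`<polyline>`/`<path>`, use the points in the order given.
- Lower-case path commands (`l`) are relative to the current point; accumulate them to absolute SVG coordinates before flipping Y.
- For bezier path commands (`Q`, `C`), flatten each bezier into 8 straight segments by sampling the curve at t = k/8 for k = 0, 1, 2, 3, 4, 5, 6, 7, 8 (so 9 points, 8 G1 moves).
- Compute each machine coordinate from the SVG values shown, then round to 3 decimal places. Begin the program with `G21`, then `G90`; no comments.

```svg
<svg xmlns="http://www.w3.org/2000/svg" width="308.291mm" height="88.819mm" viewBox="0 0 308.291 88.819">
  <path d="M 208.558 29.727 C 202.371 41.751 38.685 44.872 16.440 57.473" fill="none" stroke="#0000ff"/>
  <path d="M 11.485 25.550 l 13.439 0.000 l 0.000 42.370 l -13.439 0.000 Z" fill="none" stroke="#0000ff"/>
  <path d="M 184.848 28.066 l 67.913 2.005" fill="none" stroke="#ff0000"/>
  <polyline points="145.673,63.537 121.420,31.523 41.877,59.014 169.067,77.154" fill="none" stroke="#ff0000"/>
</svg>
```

G21
G90
G0 X208.558 Y59.092
M3 S261
G1 X199.439 Y54.964 F2850
G1 X179.058 Y51.456 F2850
G1 X150.917 Y48.352 F2850
G1 X118.521 Y45.435 F2850
G1 X85.372 Y42.492 F2850
G1 X54.973 Y39.306 F2850
G1 X30.828 Y35.663 F2850
G1 X16.440 Y31.346 F2850
M5
G0 X11.485 Y63.269
M3 S261
G1 X24.924 Y63.269 F2850
G1 X24.924 Y20.899 F2850
G1 X11.485 Y20.899 F2850
G1 X11.485 Y63.269 F2850
M5
G0 X184.848 Y60.753
M3 S864
G1 X252.761 Y58.748 F990
M5
G0 X145.673 Y25.282
M3 S864
G1 X121.420 Y57.296 F990
G1 X41.877 Y29.805 F990
G1 X169.067 Y11.665 F990
M5

Since the viewBox matches the mm dimensions, user units are millimetres directly. The only transform is the Y-flip y_m = 88.819 − y_svg.

Shape 1 is a cubic bezier drawn with `<path>`. Its stroke #0000ff means engrave at S261, F2850. After flipping Y the toolpath is (208.558,59.092) → (199.439,54.964) → (179.058,51.456) → (150.917,48.352) → (118.521,45.435) → (85.372,42.492) → (54.973,39.306) → (30.828,35.663) → (16.440,31.346).

Shape 2 is a rectangle drawn with `<path>`. Its stroke #0000ff means engrave at S261, F2850. After flipping Y the toolpath is (11.485,63.269) → (24.924,63.269) → (24.924,20.899) → (11.485,20.899) → (11.485,63.269), returning to the start.

Shape 3 is a line segment drawn with `<path>`. Its stroke #ff0000 means cut at S864, F990. After flipping Y the toolpath is (184.848,60.753) → (252.761,58.748).

Shape 4 is a open polyline drawn with `<polyline>`. Its stroke #ff0000 means cut at S864, F990. After flipping Y the toolpath is (145.673,25.282) → (121.420,57.296) → (41.877,29.805) → (169.067,11.665).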